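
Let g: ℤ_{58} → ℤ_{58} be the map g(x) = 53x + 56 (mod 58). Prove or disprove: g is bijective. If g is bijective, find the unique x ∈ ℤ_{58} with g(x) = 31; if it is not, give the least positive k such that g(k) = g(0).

5

If g(s) = g(t), then 53s ≡ 53t (mod 58). Because gcd(53, 58) = 1, we may cancel 53 to get s ≡ t (mod 58).
We now compute 53⁻¹ mod 58 explicitly. Euclid's algorithm: 58 = 1·53 + 5, 53 = 10·5 + 3, 5 = 1·3 + 2, 3 = 1·2 + 1; back-substituting gives 1 = 23·53 − 21·58, so 53⁻¹ ≡ 23 (mod 58).
Then y ↦ 23(y − 56) is a two-sided inverse to g, so every y ∈ ℤ_{58} has a preimage.
Thus g is bijective.
Since g is bijective, we find g⁻¹(31): we need 53x ≡ 31 − 56 ≡ 33 (mod 58). Using 53⁻¹ = 23: x ≡ 23·33 = 759 = 13·58 + 5, so x = 5.
Check: g(5) = 53·5 + 56 = 321 = 5·58 + 31 ≡ 31 (mod 58).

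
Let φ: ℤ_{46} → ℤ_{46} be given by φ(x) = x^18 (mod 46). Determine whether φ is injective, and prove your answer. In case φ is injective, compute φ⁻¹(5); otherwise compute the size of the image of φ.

24

φ(22): Repeated squaring mod 46: 22^1 ≡ 22, 22^2 ≡ 22² = 484 ≡ 24, 22^4 ≡ 24² = 576 ≡ 24, 22^8 ≡ 24² = 576 ≡ 24, 22^16 ≡ 24² = 576 ≡ 24. Since 18 = 16 + 2, 22^18 ≡ 24·24: 24·24 = 576 ≡ 24. So 22^18 ≡ 24 (mod 46).
φ(24): Repeated squaring mod 46: 24^1 ≡ 24, 24^2 ≡ 24² = 576 ≡ 24, 24^4 ≡ 24² = 576 ≡ 24, 24^8 ≡ 24² = 576 ≡ 24, 24^16 ≡ 24² = 576 ≡ 24. Since 18 = 16 + 2, 24^18 ≡ 24·24: 24·24 = 576 ≡ 24. So 24^18 ≡ 24 (mod 46).
So φ(22) = φ(24) = 24 while 22 ≠ 24, so φ is not injective.
Since φ is not injective, we determine |image(φ)|. Computing x^18 mod 46 for each x (by repeated squaring, reducing mod 46 at every step), the values φ(0), φ(1), …, φ(45) are: 0, 1, 36, 25, 8, 29, 26, 41, 12, 27, 32, 39, 16, 9, 4, 35, 18, 3, 6, 31, 2, 13, 24, 23, 24, 13, 2, 31, 6, 3, 18, 35, 4, 9, 16, 39, 32, 27, 12, 41, 26, 29, 8, 25, 36, 1.
The distinct values are {0, 1, 2, 3, 4, 6, 8, 9, 12, 13, 16, 18, 23, 24, 25, 26, 27, 29, 31, 32, 35, 36, 39, 41}; there are 24 of them.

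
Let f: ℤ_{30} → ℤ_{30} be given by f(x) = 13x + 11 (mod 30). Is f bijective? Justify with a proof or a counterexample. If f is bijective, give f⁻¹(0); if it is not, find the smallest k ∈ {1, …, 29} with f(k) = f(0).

13

If f(x_1) = f(x_2), then 13x_1 ≡ 13x_2 (mod 30). Because gcd(13, 30) = 1, we may cancel 13 to get x_1 ≡ x_2 (mod 30).
We now compute 13⁻¹ mod 30 explicitly. Euclid's algorithm: 30 = 2·13 + 4, 13 = 3·4 + 1; back-substituting gives 1 = 7·13 − 3·30, so 13⁻¹ ≡ 7 (mod 30).
For any y ∈ ℤ_{30}, x = 7(y − 11) mod 30 satisfies f(x) = 13·7(y − 11) + 11 ≡ y (since 13·7 ≡ 1 mod 30). So every y has a preimage.
Hence f is bijective.
Since f is bijective, we find f⁻¹(0): we need 13x ≡ 0 − 11 ≡ 19 (mod 30). Using 13⁻¹ = 7: x ≡ 7·19 = 133 = 4·30 + 13, so x = 13.
Check: f(13) = 13·13 + 11 = 180 = 6·30 + 0 ≡ 0 (mod 30).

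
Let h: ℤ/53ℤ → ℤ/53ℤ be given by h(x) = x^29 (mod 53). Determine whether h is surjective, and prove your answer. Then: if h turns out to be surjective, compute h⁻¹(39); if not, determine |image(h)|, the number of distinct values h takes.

Since 53 is prime, the nonzero elements of ℤ/53ℤ form a cyclic group of order 52.
As gcd(29, 52) = 1, raising to the 29th power is a bijection on this group: if s^29 ≡ t^29 then (st^{−1})^29 = 1, and the only element of order dividing gcd(29, 52) = 1 is 1, so s = t.
With h(0) = 0 this makes h injective on all of ℤ/53ℤ, hence bijective (finite equal-size domain and codomain). In particular h is surjective.
Since h is surjective, we find the preimage of 39. The inverse of x ↦ x^29 on (ℤ/53ℤ)^× is x ↦ x^9, because 29·9 = 261 = 5·52 + 1 ≡ 1 (mod 52) and x^{52} = 1 for x ≠ 0 (Fermat). So h⁻¹(39) = 39^9 mod 53.
Repeated squaring mod 53: 39^1 ≡ 39, 39^2 ≡ 39² = 1521 ≡ 37, 39^4 ≡ 37² = 1369 ≡ 44, 39^8 ≡ 44² = 1936 ≡ 28. Since 9 = 8 + 1, 39^9 ≡ 28·39: 28·39 = 1092 ≡ 32. So 39^9 ≡ 32 (mod 53).
Hence h⁻¹(39) = 32.

32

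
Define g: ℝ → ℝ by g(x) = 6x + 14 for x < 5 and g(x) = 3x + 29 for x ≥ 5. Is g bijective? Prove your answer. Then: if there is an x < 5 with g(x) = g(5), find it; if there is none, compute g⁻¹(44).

5

Both pieces are strictly increasing (slopes 6 and 3), so each is injective on its own interval.
The left piece maps (−∞, 5) onto (−∞, 44); the right piece maps [5, ∞) onto [44, ∞).
Since 44 = 44, the images partition ℝ: g is injective and surjective, hence bijective.
Because the two images are disjoint, no x < 5 has g(x) = g(5), so we compute g⁻¹(44): 44 lies in [44, ∞), so solve 3x + 29 = 44: x = (44 − 29)/3 = 5.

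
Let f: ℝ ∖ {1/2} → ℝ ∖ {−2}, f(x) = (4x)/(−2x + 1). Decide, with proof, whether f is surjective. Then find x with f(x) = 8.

For any y ≠ −2, solving y(−2x + 1) = 4x for x gives a well-defined x ≠ 1/2. So f is surjective.
Solving f(x) = 8: cross-multiplying gives 4x = 8(−2x + 1), which rearranges to 20x = 8, so x = 2/5.

2/5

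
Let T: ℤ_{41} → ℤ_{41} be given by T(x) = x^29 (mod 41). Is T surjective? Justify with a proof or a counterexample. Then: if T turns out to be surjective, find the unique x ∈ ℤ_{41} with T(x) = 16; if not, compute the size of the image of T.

Since 41 is prime, the nonzero elements of ℤ_{41} form a cyclic group of order 40.
As gcd(29, 40) = 1, raising to the 29th power is a bijection on this group: if s^29 ≡ t^29 then (st^{−1})^29 = 1, and the only element of order dividing gcd(29, 40) = 1 is 1, so s = t.
With T(0) = 0 this makes T injective on all of ℤ_{41}, hence bijective (finite equal-size domain and codomain). In particular T is surjective.
Since T is surjective, we find the preimage of 16. The inverse of x ↦ x^29 on (ℤ_{41})^× is x ↦ x^29, because 29·29 = 841 = 21·40 + 1 ≡ 1 (mod 40) and x^{40} = 1 for x ≠ 0 (Fermat). So T⁻¹(16) = 16^29 mod 41.
Repeated squaring mod 41: 16^1 ≡ 16, 16^2 ≡ 16² = 256 ≡ 10, 16^4 ≡ 10² = 100 ≡ 18, 16^8 ≡ 18² = 324 ≡ 37, 16^16 ≡ 37² = 1369 ≡ 16. Since 29 = 16 + 8 + 4 + 1, 16^29 ≡ 16·37·18·16: 16·37 = 592 ≡ 18, then 18·18 = 324 ≡ 37, then 37·16 = 592 ≡ 18. So 16^29 ≡ 18 (mod 41).
Hence T⁻¹(16) = 18.

18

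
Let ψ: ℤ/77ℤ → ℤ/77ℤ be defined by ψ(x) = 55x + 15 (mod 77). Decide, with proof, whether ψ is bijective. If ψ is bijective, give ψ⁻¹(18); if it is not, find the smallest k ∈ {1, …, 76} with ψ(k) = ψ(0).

7

We have gcd(55, 77) = 11 > 1. Taking u = 0 and v = 7: ψ(0) = 15 and ψ(7) = 55·7 + 15 = 400 ≡ 15 (mod 77).
So ψ(0) = ψ(7) while 0 ≠ 7, hence ψ is not injective, hence not bijective.
Since ψ is not bijective, we find the least positive k with ψ(k) = ψ(0): this means 55k ≡ 0 (mod 77), i.e. 77 ∣ 55k. Since gcd(55, 77) = 11, dividing through by 11 this holds exactly when 7 ∣ 5k, and as gcd(5, 7) = 1, exactly when 7 ∣ k.
The smallest positive such k is 7.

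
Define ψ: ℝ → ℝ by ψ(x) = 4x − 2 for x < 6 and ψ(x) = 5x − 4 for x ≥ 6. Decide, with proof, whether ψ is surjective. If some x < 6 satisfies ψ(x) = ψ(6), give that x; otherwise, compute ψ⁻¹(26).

Both pieces are strictly increasing (slopes 4 and 5), so each is injective on its own interval.
The left piece maps (−∞, 6) onto (−∞, 22); the right piece maps [6, ∞) onto [26, ∞).
The union (−∞, 22) ∪ [26, ∞) omits the interval between 22 and 26; in particular 22 has no preimage. So ψ is not surjective.
Because the two images are disjoint, no x < 6 has ψ(x) = ψ(6), so we compute ψ⁻¹(26): 26 lies in [26, ∞), so solve 5x − 4 = 26: x = (26 + 4)/5 = 6.

6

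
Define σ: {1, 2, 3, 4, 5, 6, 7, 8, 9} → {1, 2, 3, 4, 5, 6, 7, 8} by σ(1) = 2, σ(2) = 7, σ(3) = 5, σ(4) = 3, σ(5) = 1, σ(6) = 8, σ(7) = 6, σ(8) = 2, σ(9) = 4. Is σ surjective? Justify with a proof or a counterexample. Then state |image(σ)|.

8

Every element of the codomain has a preimage: 1 = σ(5), 2 = σ(1), 3 = σ(4), 4 = σ(9), 5 = σ(3), 6 = σ(7), 7 = σ(2), 8 = σ(6).
Hence σ is surjective.
The image of σ is {1, 2, 3, 4, 5, 6, 7, 8}, which has 8 elements.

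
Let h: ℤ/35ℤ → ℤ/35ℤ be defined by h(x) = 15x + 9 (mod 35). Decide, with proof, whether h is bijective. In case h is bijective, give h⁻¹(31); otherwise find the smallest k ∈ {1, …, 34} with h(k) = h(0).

We have gcd(15, 35) = 5 > 1. Taking s = 0 and t = 7: h(0) = 9 and h(7) = 15·7 + 9 = 114 ≡ 9 (mod 35).
So h(0) = h(7) while 0 ≠ 7, so h is not injective, hence not bijective.
Since h is not bijective, we find the least positive k with h(k) = h(0): this means 15k ≡ 0 (mod 35), i.e. 35 ∣ 15k. Since gcd(15, 35) = 5, dividing through by 5 this holds exactly when 7 ∣ 3k, and as gcd(3, 7) = 1, exactly when 7 ∣ k.
The smallest positive such k is 7.

7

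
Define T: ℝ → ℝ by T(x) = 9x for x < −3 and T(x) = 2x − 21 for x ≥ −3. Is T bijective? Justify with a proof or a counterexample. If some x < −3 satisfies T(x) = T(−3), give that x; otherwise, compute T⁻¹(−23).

Both pieces are strictly increasing (slopes 9 and 2), so each is injective on its own interval.
The left piece maps (−∞, −3) onto (−∞, −27); the right piece maps [−3, ∞) onto [−27, ∞).
Since −27 = −27, the images partition ℝ: T is injective and surjective, hence bijective.
Because the two images are disjoint, no x < −3 has T(x) = T(−3), so we compute T⁻¹(−23): −23 lies in [−27, ∞), so solve 2x − 21 = −23: x = (−23 + 21)/2 = −1.

-1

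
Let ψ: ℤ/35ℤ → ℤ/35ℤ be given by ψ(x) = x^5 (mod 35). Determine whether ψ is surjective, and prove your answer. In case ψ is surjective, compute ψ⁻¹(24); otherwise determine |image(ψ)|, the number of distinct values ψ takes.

Computing x^5 mod 35 for each x (by repeated squaring, reducing mod 35 at every step), the values ψ(0), ψ(1), …, ψ(34) are: 0, 1, 32, 33, 9, 10, 6, 7, 8, 4, 5, 16, 17, 13, 14, 15, 11, 12, 23, 24, 20, 21, 22, 18, 19, 30, 31, 27, 28, 29, 25, 26, 2, 3, 34.
Every element of ℤ/35ℤ appears exactly once in this list, so ψ is a bijection, and in particular surjective.
Since ψ is surjective, we read off the preimage of 24 from the same table: ψ(19) = 24, so ψ⁻¹(24) = 19.

19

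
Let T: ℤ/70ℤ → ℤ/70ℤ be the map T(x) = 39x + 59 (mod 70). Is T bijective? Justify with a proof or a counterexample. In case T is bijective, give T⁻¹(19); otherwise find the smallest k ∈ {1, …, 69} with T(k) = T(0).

60

Recall: injectivity means: for all x_1, x_2 in the domain, T(x_1) = T(x_2) implies x_1 = x_2.
If T(x_1) = T(x_2), then 39x_1 ≡ 39x_2 (mod 70). Because gcd(39, 70) = 1, we may cancel 39 to get x_1 ≡ x_2 (mod 70).
We now compute 39⁻¹ mod 70 explicitly. Euclid's algorithm: 70 = 1·39 + 31, 39 = 1·31 + 8, 31 = 3·8 + 7, 8 = 1·7 + 1; back-substituting gives 1 = 9·39 − 5·70, so 39⁻¹ ≡ 9 (mod 70).
Then y ↦ 9(y − 59) is a two-sided inverse to T, so every y ∈ ℤ/70ℤ has a preimage.
Therefore T is bijective.
Since T is bijective, we compute T⁻¹(19): solve 39x + 59 ≡ 19 (mod 70), i.e. 39x ≡ 30 (mod 70).
Multiplying by 39⁻¹ = 9 gives x ≡ 9·30 = 270 = 3·70 + 60 ≡ 60 (mod 70).
Check: T(60) = 39·60 + 59 = 2399 = 34·70 + 19 ≡ 19 (mod 70).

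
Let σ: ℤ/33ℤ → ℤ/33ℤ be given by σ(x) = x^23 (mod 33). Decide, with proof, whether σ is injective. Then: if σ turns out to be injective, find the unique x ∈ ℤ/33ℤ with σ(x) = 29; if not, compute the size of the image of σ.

17

Computing x^23 mod 33 for each x (by repeated squaring, reducing mod 33 at every step), the values σ(0), σ(1), …, σ(32) are: 0, 1, 8, 27, 31, 26, 18, 13, 17, 3, 10, 11, 12, 19, 5, 9, 4, 29, 24, 28, 14, 21, 22, 23, 30, 16, 20, 15, 7, 2, 6, 25, 32.
Every element of ℤ/33ℤ appears exactly once in this list, so σ is a bijection, and in particular injective.
Since σ is injective, we read off the preimage of 29 from the same table: σ(17) = 29, so σ⁻¹(29) = 17.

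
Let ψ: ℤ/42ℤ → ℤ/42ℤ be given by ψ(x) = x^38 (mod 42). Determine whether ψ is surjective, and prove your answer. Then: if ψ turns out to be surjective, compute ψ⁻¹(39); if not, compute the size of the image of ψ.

16

ψ(4): Repeated squaring mod 42: 4^1 ≡ 4, 4^2 ≡ 4² = 16, 4^4 ≡ 16² = 256 ≡ 4, 4^8 ≡ 4² = 16, 4^16 ≡ 16² = 256 ≡ 4, 4^32 ≡ 4² = 16. Since 38 = 32 + 4 + 2, 4^38 ≡ 16·4·16: 16·4 = 64 ≡ 22, then 22·16 = 352 ≡ 16. So 4^38 ≡ 16 (mod 42).
ψ(10): Repeated squaring mod 42: 10^1 ≡ 10, 10^2 ≡ 10² = 100 ≡ 16, 10^4 ≡ 16² = 256 ≡ 4, 10^8 ≡ 4² = 16, 10^16 ≡ 16² = 256 ≡ 4, 10^32 ≡ 4² = 16. Since 38 = 32 + 4 + 2, 10^38 ≡ 16·4·16: 16·4 = 64 ≡ 22, then 22·16 = 352 ≡ 16. So 10^38 ≡ 16 (mod 42).
So ψ(4) = ψ(10) = 16 while 4 ≠ 10, hence ψ is not injective.
A non-injective map from the 42-element set ℤ/42ℤ to itself takes at most 41 distinct values, so it cannot be surjective. So ψ is not surjective.
Since ψ is not surjective, we determine |image(ψ)|. Computing x^38 mod 42 for each x (by repeated squaring, reducing mod 42 at every step), the values ψ(0), ψ(1), …, ψ(41) are: 0, 1, 4, 9, 16, 25, 36, 7, 22, 39, 16, 37, 18, 1, 28, 15, 4, 37, 30, 25, 22, 21, 22, 25, 30, 37, 4, 15, 28, 1, 18, 37, 16, 39, 22, 7, 36, 25, 16, 9, 4, 1.
The distinct values are {0, 1, 4, 7, 9, 15, 16, 18, 21, 22, 25, 28, 30, 36, 37, 39}; there are 16 of them.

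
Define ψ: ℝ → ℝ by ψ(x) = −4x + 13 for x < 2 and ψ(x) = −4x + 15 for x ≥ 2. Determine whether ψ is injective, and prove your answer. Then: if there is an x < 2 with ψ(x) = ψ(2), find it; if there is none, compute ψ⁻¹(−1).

Both pieces are strictly decreasing (slopes −4 and −4), so each is injective on its own interval.
The left piece maps (−∞, 2) onto (5, ∞); the right piece maps [2, ∞) onto (−∞, 7].
These images overlap. In particular ψ(2) = 7 (right piece), and solving −4x + 13 = 7 on the left piece gives x = 3/2 < 2.
So ψ(3/2) = ψ(2) with 3/2 ≠ 2, and ψ is not injective. This x = 3/2 is the requested value below 2.

3/2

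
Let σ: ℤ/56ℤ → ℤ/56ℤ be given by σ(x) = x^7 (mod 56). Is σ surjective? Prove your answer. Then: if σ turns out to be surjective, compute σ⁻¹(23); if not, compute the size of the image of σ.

35

σ(0) = 0^7 = 0.
σ(14): Repeated squaring mod 56: 14^1 ≡ 14, 14^2 ≡ 14² = 196 ≡ 28, 14^4 ≡ 28² = 784 ≡ 0. Since 7 = 4 + 2 + 1, 14^7 ≡ 0·28·14: 0·28 = 0, then 0·14 = 0. So 14^7 ≡ 0 (mod 56).
So σ(0) = σ(14) = 0 while 0 ≠ 14, thus σ is not injective.
A non-injective map from the 56-element set ℤ/56ℤ to itself takes at most 55 distinct values, so it cannot be surjective. So σ is not surjective.
Since σ is not surjective, we determine |image(σ)|. Computing x^7 mod 56 for each x (by repeated squaring, reducing mod 56 at every step), the values σ(0), σ(1), …, σ(55) are: 0, 1, 16, 3, 32, 5, 48, 7, 8, 9, 24, 11, 40, 13, 0, 15, 16, 17, 32, 19, 48, 21, 8, 23, 24, 25, 40, 27, 0, 29, 16, 31, 32, 33, 48, 35, 8, 37, 24, 39, 40, 41, 0, 43, 16, 45, 32, 47, 48, 49, 8, 51, 24, 53, 40, 55.
The distinct values are {0, 1, 3, 5, 7, 8, 9, 11, 13, 15, 16, 17, 19, 21, 23, 24, 25, 27, 29, 31, 32, 33, 35, 37, 39, 40, 41, 43, 45, 47, 48, 49, 51, 53, 55}; there are 35 of them.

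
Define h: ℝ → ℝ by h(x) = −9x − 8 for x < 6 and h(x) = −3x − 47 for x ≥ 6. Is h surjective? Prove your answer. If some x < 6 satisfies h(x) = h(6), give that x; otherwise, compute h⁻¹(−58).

50/9

Both pieces are strictly decreasing (slopes −9 and −3), so each is injective on its own interval.
The left piece maps (−∞, 6) onto (−62, ∞); the right piece maps [6, ∞) onto (−∞, −65].
The union (−62, ∞) ∪ (−∞, −65] omits the interval between −62 and −65; in particular −62 has no preimage. So h is not surjective.
Because the two images are disjoint, no x < 6 has h(x) = h(6), so we compute h⁻¹(−58): −58 lies in (−62, ∞), so solve −9x − 8 = −58: x = (−58 + 8)/(−9) = 50/9.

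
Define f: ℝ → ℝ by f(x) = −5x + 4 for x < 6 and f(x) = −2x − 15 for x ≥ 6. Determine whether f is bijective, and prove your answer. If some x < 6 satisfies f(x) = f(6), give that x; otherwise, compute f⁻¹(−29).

Both pieces are strictly decreasing (slopes −5 and −2), so each is injective on its own interval.
The left piece maps (−∞, 6) onto (−26, ∞); the right piece maps [6, ∞) onto (−∞, −27].
The images leave a gap (−26 has no preimage), so f is not surjective, hence not bijective.
Because the two images are disjoint, no x < 6 has f(x) = f(6), so we compute f⁻¹(−29): −29 lies in (−∞, −27], so solve −2x − 15 = −29: x = (−29 + 15)/(−2) = 7.

7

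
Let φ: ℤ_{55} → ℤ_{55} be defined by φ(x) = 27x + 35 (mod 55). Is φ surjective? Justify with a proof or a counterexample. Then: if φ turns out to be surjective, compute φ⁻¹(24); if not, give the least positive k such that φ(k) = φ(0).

Since gcd(27, 55) = 1, 27 is invertible modulo 55. Euclid's algorithm: 55 = 2·27 + 1; back-substituting gives 1 = 53·27 − 26·55, so 27⁻¹ ≡ 53 (mod 55).
Then y ↦ 53(y − 35) is a two-sided inverse to φ, so every y ∈ ℤ_{55} has a preimage.
So φ is surjective.
Since φ is surjective, we find φ⁻¹(24): we need 27x ≡ 24 − 35 ≡ 44 (mod 55). Using 27⁻¹ = 53: x ≡ 53·44 = 2332 = 42·55 + 22, so x = 22.
Check: φ(22) = 27·22 + 35 = 629 = 11·55 + 24 ≡ 24 (mod 55).

22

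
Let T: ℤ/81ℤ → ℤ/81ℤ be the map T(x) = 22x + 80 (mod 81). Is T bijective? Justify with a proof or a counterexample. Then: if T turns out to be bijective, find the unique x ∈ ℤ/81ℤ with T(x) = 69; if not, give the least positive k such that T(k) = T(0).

By definition, T is injective if T(u) = T(v) implies u = v.
Suppose T(u) = T(v) in ℤ/81ℤ. Then 22u + 80 ≡ 22v + 80 (mod 81), so 22(u − v) ≡ 0 (mod 81).
Since gcd(22, 81) = 1, 22 is invertible modulo 81, thus u − v ≡ 0 (mod 81), i.e. u = v.
We now compute 22⁻¹ mod 81 explicitly. Euclid's algorithm: 81 = 3·22 + 15, 22 = 1·15 + 7, 15 = 2·7 + 1; back-substituting gives 1 = 70·22 − 19·81, so 22⁻¹ ≡ 70 (mod 81).
For any y ∈ ℤ/81ℤ, x = 70(y − 80) mod 81 satisfies T(x) = 22·70(y − 80) + 80 ≡ y (since 22·70 ≡ 1 mod 81). So every y has a preimage.
Therefore T is bijective.
Since T is bijective, we find T⁻¹(69): we need 22x ≡ 69 − 80 ≡ 70 (mod 81). Using 22⁻¹ = 70: x ≡ 70·70 = 4900 = 60·81 + 40, so x = 40.
Check: T(40) = 22·40 + 80 = 960 = 11·81 + 69 ≡ 69 (mod 81).

40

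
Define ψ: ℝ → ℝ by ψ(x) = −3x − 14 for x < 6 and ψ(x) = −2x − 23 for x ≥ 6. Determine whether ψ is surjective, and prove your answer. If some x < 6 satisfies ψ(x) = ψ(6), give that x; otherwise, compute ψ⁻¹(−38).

Both pieces are strictly decreasing (slopes −3 and −2), so each is injective on its own interval.
The left piece maps (−∞, 6) onto (−32, ∞); the right piece maps [6, ∞) onto (−∞, −35].
The union (−32, ∞) ∪ (−∞, −35] omits the interval between −32 and −35; in particular −32 has no preimage. So ψ is not surjective.
Because the two images are disjoint, no x < 6 has ψ(x) = ψ(6), so we compute ψ⁻¹(−38): −38 lies in (−∞, −35], so solve −2x − 23 = −38: x = (−38 + 23)/(−2) = 15/2.

15/2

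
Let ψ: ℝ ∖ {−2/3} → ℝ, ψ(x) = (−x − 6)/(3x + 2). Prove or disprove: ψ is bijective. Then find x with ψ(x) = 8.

If ψ(x) = −1/3, cross-multiplying gives 3(−x − 6) = −1(3x + 2), which simplifies to −18 = −2 — false.  So −1/3 has no preimage and ψ is not surjective.
Thus ψ is not bijective.
Solving ψ(x) = 8: cross-multiplying gives −x − 6 = 8(3x + 2), which rearranges to −25x = 22, so x = −22/25.

-22/25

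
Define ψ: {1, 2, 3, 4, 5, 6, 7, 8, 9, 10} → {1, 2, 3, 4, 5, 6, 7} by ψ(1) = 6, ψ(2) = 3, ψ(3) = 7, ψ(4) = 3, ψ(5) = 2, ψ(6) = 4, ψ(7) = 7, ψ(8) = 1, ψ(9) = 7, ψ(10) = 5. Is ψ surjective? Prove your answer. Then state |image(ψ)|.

7

Every element of the codomain has a preimage: 1 = ψ(8), 2 = ψ(5), 3 = ψ(2), 4 = ψ(6), 5 = ψ(10), 6 = ψ(1), 7 = ψ(3).
Hence ψ is surjective.
The image of ψ is {1, 2, 3, 4, 5, 6, 7}, which has 7 elements.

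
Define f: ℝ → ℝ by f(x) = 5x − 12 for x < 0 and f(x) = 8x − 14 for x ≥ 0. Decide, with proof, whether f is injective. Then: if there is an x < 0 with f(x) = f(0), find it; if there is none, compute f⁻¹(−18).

Both pieces are strictly increasing (slopes 5 and 8), so each is injective on its own interval.
The left piece maps (−∞, 0) onto (−∞, −12); the right piece maps [0, ∞) onto [−14, ∞).
These images overlap. In particular f(0) = −14 (right piece), and solving 5x − 12 = −14 on the left piece gives x = −2/5 < 0.
So f(−2/5) = f(0) with −2/5 ≠ 0, and f is not injective. This x = −2/5 is the requested value below 0.

-2/5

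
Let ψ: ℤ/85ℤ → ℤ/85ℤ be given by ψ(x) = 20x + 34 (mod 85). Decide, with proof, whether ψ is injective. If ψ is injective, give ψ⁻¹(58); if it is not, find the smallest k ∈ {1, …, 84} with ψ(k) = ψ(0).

17

By definition, ψ is injective when ψ(s) = ψ(t) forces s = t.
We have gcd(20, 85) = 5 > 1. Taking s = 0 and t = 17: ψ(0) = 34 and ψ(17) = 20·17 + 34 = 374 ≡ 34 (mod 85).
So ψ(0) = ψ(17) while 0 ≠ 17, therefore ψ is not injective.
Since ψ is not injective, we find the least positive k with ψ(k) = ψ(0): this means 20k ≡ 0 (mod 85), i.e. 85 ∣ 20k. Since gcd(20, 85) = 5, dividing through by 5 this holds exactly when 17 ∣ 4k, and as gcd(4, 17) = 1, exactly when 17 ∣ k.
The smallest positive such k is 17.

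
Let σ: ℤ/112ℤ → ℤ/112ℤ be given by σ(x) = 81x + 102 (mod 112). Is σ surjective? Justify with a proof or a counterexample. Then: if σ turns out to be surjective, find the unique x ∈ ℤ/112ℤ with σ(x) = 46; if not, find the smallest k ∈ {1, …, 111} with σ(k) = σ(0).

By definition, surjectivity means every element of the codomain has a preimage under σ.
Since gcd(81, 112) = 1, 81 is invertible modulo 112. Euclid's algorithm: 112 = 1·81 + 31, 81 = 2·31 + 19, 31 = 1·19 + 12, 19 = 1·12 + 7, 12 = 1·7 + 5, 7 = 1·5 + 2, 5 = 2·2 + 1; back-substituting gives 1 = 65·81 − 47·112, so 81⁻¹ ≡ 65 (mod 112).
For any y ∈ ℤ/112ℤ, x = 65(y − 102) mod 112 satisfies σ(x) = 81·65(y − 102) + 102 ≡ y (since 81·65 ≡ 1 mod 112). So every y has a preimage.
Therefore σ is surjective.
Since σ is surjective, we find σ⁻¹(46): we need 81x ≡ 46 − 102 ≡ 56 (mod 112). Using 81⁻¹ = 65: x ≡ 65·56 = 3640 = 32·112 + 56, so x = 56.
Check: σ(56) = 81·56 + 102 = 4638 = 41·112 + 46 ≡ 46 (mod 112).

56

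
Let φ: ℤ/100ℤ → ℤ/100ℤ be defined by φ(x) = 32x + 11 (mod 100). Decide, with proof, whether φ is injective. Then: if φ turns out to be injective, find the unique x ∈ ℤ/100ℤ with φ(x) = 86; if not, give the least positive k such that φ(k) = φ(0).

25

By definition, φ is injective if φ(x_1) = φ(x_2) implies x_1 = x_2.
We have gcd(32, 100) = 4 > 1. Taking x_1 = 0 and x_2 = 25: φ(0) = 11 and φ(25) = 32·25 + 11 = 811 ≡ 11 (mod 100).
So φ(0) = φ(25) while 0 ≠ 25, hence φ is not injective.
Since φ is not injective, we find the least positive k with φ(k) = φ(0): this means 32k ≡ 0 (mod 100), i.e. 100 ∣ 32k. Since gcd(32, 100) = 4, dividing through by 4 this holds exactly when 25 ∣ 8k, and as gcd(8, 25) = 1, exactly when 25 ∣ k.
The smallest positive such k is 25.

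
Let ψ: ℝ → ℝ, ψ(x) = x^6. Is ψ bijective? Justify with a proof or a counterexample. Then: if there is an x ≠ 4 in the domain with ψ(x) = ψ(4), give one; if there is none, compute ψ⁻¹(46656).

ψ(4) = 4096 = (−4)^6 = ψ(−4) (since 6 is even), with 4 ≠ −4. So ψ is not injective, hence not bijective.
For the follow-up, such an x exists: taking x = −4 ∈ ℝ gives ψ(−4) = 4096 = ψ(4) with −4 ≠ 4.

-4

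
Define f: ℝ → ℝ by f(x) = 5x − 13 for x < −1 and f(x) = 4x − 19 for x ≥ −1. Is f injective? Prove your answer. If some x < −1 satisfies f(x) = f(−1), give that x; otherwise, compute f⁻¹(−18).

Both pieces are strictly increasing (slopes 5 and 4), so each is injective on its own interval.
The left piece maps (−∞, −1) onto (−∞, −18); the right piece maps [−1, ∞) onto [−23, ∞).
These images overlap. In particular f(−1) = −23 (right piece), and solving 5x − 13 = −23 on the left piece gives x = −2 < −1.
So f(−2) = f(−1) with −2 ≠ −1, and f is not injective. This x = −2 is the requested value below −1.

-2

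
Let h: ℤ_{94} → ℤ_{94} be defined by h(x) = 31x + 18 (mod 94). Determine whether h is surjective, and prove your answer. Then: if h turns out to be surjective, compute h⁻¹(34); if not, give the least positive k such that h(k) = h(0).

Recall that surjectivity means every element of the codomain has a preimage under h.
Since gcd(31, 94) = 1, 31 is invertible modulo 94. Euclid's algorithm: 94 = 3·31 + 1; back-substituting gives 1 = 91·31 − 30·94, so 31⁻¹ ≡ 91 (mod 94).
Then y ↦ 91(y − 18) is a two-sided inverse to h, so every y ∈ ℤ_{94} has a preimage.
Hence h is surjective.
Since h is surjective, we find h⁻¹(34): we need 31x ≡ 34 − 18 ≡ 16 (mod 94). Using 31⁻¹ = 91: x ≡ 91·16 = 1456 = 15·94 + 46, so x = 46.
Check: h(46) = 31·46 + 18 = 1444 = 15·94 + 34 ≡ 34 (mod 94).

46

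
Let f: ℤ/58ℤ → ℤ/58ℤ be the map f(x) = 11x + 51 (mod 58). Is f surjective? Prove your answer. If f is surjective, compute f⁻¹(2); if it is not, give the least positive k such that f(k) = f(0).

Since gcd(11, 58) = 1, 11 is invertible modulo 58. Euclid's algorithm: 58 = 5·11 + 3, 11 = 3·3 + 2, 3 = 1·2 + 1; back-substituting gives 1 = 37·11 − 7·58, so 11⁻¹ ≡ 37 (mod 58).
For any y ∈ ℤ/58ℤ, x = 37(y − 51) mod 58 satisfies f(x) = 11·37(y − 51) + 51 ≡ y (since 11·37 ≡ 1 mod 58). So every y has a preimage.
Hence f is surjective.
Since f is surjective, we find f⁻¹(2): we need 11x ≡ 2 − 51 ≡ 9 (mod 58). Using 11⁻¹ = 37: x ≡ 37·9 = 333 = 5·58 + 43, so x = 43.
Check: f(43) = 11·43 + 51 = 524 = 9·58 + 2 ≡ 2 (mod 58).

43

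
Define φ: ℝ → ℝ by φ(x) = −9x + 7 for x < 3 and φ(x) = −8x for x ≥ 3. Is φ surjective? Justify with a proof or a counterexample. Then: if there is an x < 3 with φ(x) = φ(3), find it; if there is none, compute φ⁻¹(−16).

Both pieces are strictly decreasing (slopes −9 and −8), so each is injective on its own interval.
The left piece maps (−∞, 3) onto (−20, ∞); the right piece maps [3, ∞) onto (−∞, −24].
The union (−20, ∞) ∪ (−∞, −24] omits the interval between −20 and −24; in particular −20 has no preimage. So φ is not surjective.
Because the two images are disjoint, no x < 3 has φ(x) = φ(3), so we compute φ⁻¹(−16): −16 lies in (−20, ∞), so solve −9x + 7 = −16: x = (−16 − 7)/(−9) = 23/9.

23/9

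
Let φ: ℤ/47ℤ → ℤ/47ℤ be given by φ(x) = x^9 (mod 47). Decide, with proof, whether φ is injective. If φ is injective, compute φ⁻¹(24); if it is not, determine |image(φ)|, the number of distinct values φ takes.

32

Since 47 is prime, the nonzero elements of ℤ/47ℤ form a cyclic group of order 46.
As gcd(9, 46) = 1, raising to the 9th power is a bijection on this group: if a^9 ≡ b^9 then (ab^{−1})^9 = 1, and the only element of order dividing gcd(9, 46) = 1 is 1, so a = b.
With φ(0) = 0 this makes φ injective on all of ℤ/47ℤ, hence bijective (finite equal-size domain and codomain). In particular φ is injective.
Since φ is injective, we find the preimage of 24. The inverse of x ↦ x^9 on (ℤ/47ℤ)^× is x ↦ x^41, because 9·41 = 369 = 8·46 + 1 ≡ 1 (mod 46) and x^{46} = 1 for x ≠ 0 (Fermat). So φ⁻¹(24) = 24^41 mod 47.
Repeated squaring mod 47: 24^1 ≡ 24, 24^2 ≡ 24² = 576 ≡ 12, 24^4 ≡ 12² = 144 ≡ 3, 24^8 ≡ 3² = 9, 24^16 ≡ 9² = 81 ≡ 34, 24^32 ≡ 34² = 1156 ≡ 28. Since 41 = 32 + 8 + 1, 24^41 ≡ 28·9·24: 28·9 = 252 ≡ 17, then 17·24 = 408 ≡ 32. So 24^41 ≡ 32 (mod 47).
Hence φ⁻¹(24) = 32.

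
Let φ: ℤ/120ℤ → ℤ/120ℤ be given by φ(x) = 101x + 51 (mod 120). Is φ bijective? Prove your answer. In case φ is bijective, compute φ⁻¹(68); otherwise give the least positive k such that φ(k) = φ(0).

37

Recall that φ is injective if φ(a) = φ(b) implies a = b.
Suppose φ(a) = φ(b) in ℤ/120ℤ. Then 101a + 51 ≡ 101b + 51 (mod 120), so 101(a − b) ≡ 0 (mod 120).
Since gcd(101, 120) = 1, 101 is invertible modulo 120, thus a − b ≡ 0 (mod 120), i.e. a = b.
We now compute 101⁻¹ mod 120 explicitly. Euclid's algorithm: 120 = 1·101 + 19, 101 = 5·19 + 6, 19 = 3·6 + 1; back-substituting gives 1 = 101·101 − 85·120, so 101⁻¹ ≡ 101 (mod 120).
For any y ∈ ℤ/120ℤ, x = 101(y − 51) mod 120 satisfies φ(x) = 101·101(y − 51) + 51 ≡ y (since 101·101 ≡ 1 mod 120). So every y has a preimage.
So φ is bijective.
Since φ is bijective, we compute φ⁻¹(68): solve 101x + 51 ≡ 68 (mod 120), i.e. 101x ≡ 17 (mod 120).
Multiplying by 101⁻¹ = 101 gives x ≡ 101·17 = 1717 = 14·120 + 37 ≡ 37 (mod 120).
Check: φ(37) = 101·37 + 51 = 3788 = 31·120 + 68 ≡ 68 (mod 120).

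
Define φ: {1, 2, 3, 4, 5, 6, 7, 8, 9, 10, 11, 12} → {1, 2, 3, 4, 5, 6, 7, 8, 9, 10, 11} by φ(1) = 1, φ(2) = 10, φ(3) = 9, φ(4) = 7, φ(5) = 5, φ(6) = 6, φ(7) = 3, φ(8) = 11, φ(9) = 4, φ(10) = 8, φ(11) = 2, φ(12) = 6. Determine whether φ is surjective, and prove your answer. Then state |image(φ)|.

Every element of the codomain has a preimage: 1 = φ(1), 2 = φ(11), 3 = φ(7), 4 = φ(9), 5 = φ(5), 6 = φ(6), 7 = φ(4), 8 = φ(10), 9 = φ(3), 10 = φ(2), 11 = φ(8).
Therefore φ is surjective.
The image of φ is {1, 2, 3, 4, 5, 6, 7, 8, 9, 10, 11}, which has 11 elements.

11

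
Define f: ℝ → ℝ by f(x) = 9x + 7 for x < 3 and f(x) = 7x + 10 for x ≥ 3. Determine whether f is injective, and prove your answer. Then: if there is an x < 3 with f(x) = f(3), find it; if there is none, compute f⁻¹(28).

8/3

Both pieces are strictly increasing (slopes 9 and 7), so each is injective on its own interval.
The left piece maps (−∞, 3) onto (−∞, 34); the right piece maps [3, ∞) onto [31, ∞).
These images overlap. In particular f(3) = 31 (right piece), and solving 9x + 7 = 31 on the left piece gives x = 8/3 < 3.
So f(8/3) = f(3) with 8/3 ≠ 3, and f is not injective. This x = 8/3 is the requested value below 3.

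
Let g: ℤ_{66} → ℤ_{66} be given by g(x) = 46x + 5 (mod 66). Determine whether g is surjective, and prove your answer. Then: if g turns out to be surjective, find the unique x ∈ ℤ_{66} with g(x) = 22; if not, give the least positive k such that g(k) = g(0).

Recall that g is surjective if every y in the codomain equals g(x) for some x in the domain.
Since gcd(46, 66) = 2, we have 46x ≡ 0 (mod 2) for all x, so g(x) ≡ 1 (mod 2).
But 0 ≢ 1 (mod 2), so 0 ∈ ℤ_{66} has no preimage. Hence g is not surjective.
Since g is not surjective, we find the least positive k with g(k) = g(0): this means 46k ≡ 0 (mod 66), i.e. 66 ∣ 46k. Since gcd(46, 66) = 2, dividing through by 2 this holds exactly when 33 ∣ 23k, and as gcd(23, 33) = 1, exactly when 33 ∣ k.
The smallest positive such k is 33.

33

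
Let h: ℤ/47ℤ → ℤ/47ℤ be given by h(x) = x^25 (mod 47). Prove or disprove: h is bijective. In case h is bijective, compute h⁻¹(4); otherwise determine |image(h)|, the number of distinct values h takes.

Since 47 is prime, the nonzero elements of ℤ/47ℤ form a cyclic group of order 46.
As gcd(25, 46) = 1, raising to the 25th power is a bijection on this group: if x_1^25 ≡ x_2^25 then (x_1x_2^{−1})^25 = 1, and the only element of order dividing gcd(25, 46) = 1 is 1, so x_1 = x_2.
With h(0) = 0 this makes h injective on all of ℤ/47ℤ, hence bijective (finite equal-size domain and codomain). In particular h is bijective.
Since h is bijective, we find the preimage of 4. The inverse of x ↦ x^25 on (ℤ/47ℤ)^× is x ↦ x^35, because 25·35 = 875 = 19·46 + 1 ≡ 1 (mod 46) and x^{46} = 1 for x ≠ 0 (Fermat). So h⁻¹(4) = 4^35 mod 47.
Repeated squaring mod 47: 4^1 ≡ 4, 4^2 ≡ 4² = 16, 4^4 ≡ 16² = 256 ≡ 21, 4^8 ≡ 21² = 441 ≡ 18, 4^16 ≡ 18² = 324 ≡ 42, 4^32 ≡ 42² = 1764 ≡ 25. Since 35 = 32 + 2 + 1, 4^35 ≡ 25·16·4: 25·16 = 400 ≡ 24, then 24·4 = 96 ≡ 2. So 4^35 ≡ 2 (mod 47).
Hence h⁻¹(4) = 2.

2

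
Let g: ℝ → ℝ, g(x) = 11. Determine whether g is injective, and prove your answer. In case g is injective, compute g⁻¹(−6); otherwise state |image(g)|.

1

Recall that injectivity means: for all x_1, x_2 in the domain, g(x_1) = g(x_2) implies x_1 = x_2.
g(0) = 11 = g(1) with 0 ≠ 1, so g is not injective.
Since g is not injective, we state |image(g)|: the image of g is {11}, which has 1 element.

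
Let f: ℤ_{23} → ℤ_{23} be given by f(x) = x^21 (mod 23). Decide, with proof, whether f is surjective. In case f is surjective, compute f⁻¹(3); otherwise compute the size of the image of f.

8

Since 23 is prime, the nonzero elements of ℤ_{23} form a cyclic group of order 22.
As gcd(21, 22) = 1, raising to the 21st power is a bijection on this group: if x_1^21 ≡ x_2^21 then (x_1x_2^{−1})^21 = 1, and the only element of order dividing gcd(21, 22) = 1 is 1, so x_1 = x_2.
With f(0) = 0 this makes f injective on all of ℤ_{23}, hence bijective (finite equal-size domain and codomain). In particular f is surjective.
Since f is surjective, we find the preimage of 3. The inverse of x ↦ x^21 on (ℤ_{23})^× is x ↦ x^21, because 21·21 = 441 = 20·22 + 1 ≡ 1 (mod 22) and x^{22} = 1 for x ≠ 0 (Fermat). So f⁻¹(3) = 3^21 mod 23.
Repeated squaring mod 23: 3^1 ≡ 3, 3^2 ≡ 3² = 9, 3^4 ≡ 9² = 81 ≡ 12, 3^8 ≡ 12² = 144 ≡ 6, 3^16 ≡ 6² = 36 ≡ 13. Since 21 = 16 + 4 + 1, 3^21 ≡ 13·12·3: 13·12 = 156 ≡ 18, then 18·3 = 54 ≡ 8. So 3^21 ≡ 8 (mod 23).
Hence f⁻¹(3) = 8.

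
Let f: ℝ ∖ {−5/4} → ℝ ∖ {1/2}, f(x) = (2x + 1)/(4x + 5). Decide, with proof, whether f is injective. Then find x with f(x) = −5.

Suppose f(x_1) = f(x_2). Cross-multiplying: (2x_1 + 1)(4x_2 + 5) = (2x_2 + 1)(4x_1 + 5).
Expanding both sides and cancelling the symmetric terms leaves 6·(x_1 − x_2) = 0. Since 6 ≠ 0, x_1 = x_2. Thus f is injective.
Solving f(x) = −5: cross-multiplying gives 2x + 1 = −5(4x + 5), which rearranges to 22x = −26, so x = −13/11.

-13/11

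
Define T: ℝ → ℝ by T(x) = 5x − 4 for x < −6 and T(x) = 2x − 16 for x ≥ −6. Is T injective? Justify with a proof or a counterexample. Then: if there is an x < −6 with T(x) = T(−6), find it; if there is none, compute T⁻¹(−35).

Both pieces are strictly increasing (slopes 5 and 2), so each is injective on its own interval.
The left piece maps (−∞, −6) onto (−∞, −34); the right piece maps [−6, ∞) onto [−28, ∞).
These images are disjoint, so no value is attained by both pieces. Thus T is injective.
Because the two images are disjoint, no x < −6 has T(x) = T(−6), so we compute T⁻¹(−35): −35 lies in (−∞, −34), so solve 5x − 4 = −35: x = (−35 + 4)/5 = −31/5.

-31/5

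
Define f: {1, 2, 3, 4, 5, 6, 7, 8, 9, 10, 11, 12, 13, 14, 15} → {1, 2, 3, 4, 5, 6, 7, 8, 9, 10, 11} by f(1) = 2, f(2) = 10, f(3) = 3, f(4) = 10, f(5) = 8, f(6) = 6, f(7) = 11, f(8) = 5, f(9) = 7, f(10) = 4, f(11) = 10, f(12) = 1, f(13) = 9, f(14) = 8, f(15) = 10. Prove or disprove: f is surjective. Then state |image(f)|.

11

Every element of the codomain has a preimage: 1 = f(12), 2 = f(1), 3 = f(3), 4 = f(10), 5 = f(8), 6 = f(6), 7 = f(9), 8 = f(5), 9 = f(13), 10 = f(2), 11 = f(7).
Hence f is surjective.
The image of f is {1, 2, 3, 4, 5, 6, 7, 8, 9, 10, 11}, which has 11 elements.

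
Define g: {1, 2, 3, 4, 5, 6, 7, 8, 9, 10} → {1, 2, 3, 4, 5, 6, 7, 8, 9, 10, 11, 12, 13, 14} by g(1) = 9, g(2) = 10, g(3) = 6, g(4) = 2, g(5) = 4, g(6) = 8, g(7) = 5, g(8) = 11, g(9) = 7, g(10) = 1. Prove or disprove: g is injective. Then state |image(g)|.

The values g(1), …, g(10) are 9, 10, 6, 2, 4, 8, 5, 11, 7, 1 — all distinct.
So g(a) = g(b) only when a = b, and g is injective.
The image of g is {1, 2, 4, 5, 6, 7, 8, 9, 10, 11}, which has 10 elements.

10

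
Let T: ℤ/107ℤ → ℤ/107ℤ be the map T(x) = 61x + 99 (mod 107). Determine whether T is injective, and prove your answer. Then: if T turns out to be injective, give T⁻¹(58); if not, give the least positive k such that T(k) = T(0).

73

Suppose T(s) = T(t) in ℤ/107ℤ. Then 61s + 99 ≡ 61t + 99 (mod 107), therefore 61(s − t) ≡ 0 (mod 107).
Since gcd(61, 107) = 1, 61 is invertible modulo 107, so s − t ≡ 0 (mod 107), i.e. s = t.
Hence T is injective.
We now compute 61⁻¹ mod 107 explicitly. Euclid's algorithm: 107 = 1·61 + 46, 61 = 1·46 + 15, 46 = 3·15 + 1; back-substituting gives 1 = 100·61 − 57·107, so 61⁻¹ ≡ 100 (mod 107).
Since T is injective, we compute T⁻¹(58): solve 61x + 99 ≡ 58 (mod 107), i.e. 61x ≡ 66 (mod 107).
Multiplying by 61⁻¹ = 100 gives x ≡ 100·66 = 6600 = 61·107 + 73 ≡ 73 (mod 107).
Check: T(73) = 61·73 + 99 = 4552 = 42·107 + 58 ≡ 58 (mod 107).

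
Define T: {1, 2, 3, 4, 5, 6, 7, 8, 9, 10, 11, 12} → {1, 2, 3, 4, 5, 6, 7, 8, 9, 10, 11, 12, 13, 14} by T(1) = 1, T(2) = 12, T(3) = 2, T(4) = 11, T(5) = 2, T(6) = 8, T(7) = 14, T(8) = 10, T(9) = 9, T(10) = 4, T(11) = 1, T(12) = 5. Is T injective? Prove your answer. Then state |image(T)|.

10

T(3) = 2 = T(5) with 3 ≠ 5, so T is not injective.
The image of T is {1, 2, 4, 5, 8, 9, 10, 11, 12, 14}, which has 10 elements.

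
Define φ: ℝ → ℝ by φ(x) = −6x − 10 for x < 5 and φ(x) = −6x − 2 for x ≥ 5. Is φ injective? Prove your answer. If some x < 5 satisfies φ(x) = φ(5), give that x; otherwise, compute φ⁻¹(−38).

Both pieces are strictly decreasing (slopes −6 and −6), so each is injective on its own interval.
The left piece maps (−∞, 5) onto (−40, ∞); the right piece maps [5, ∞) onto (−∞, −32].
These images overlap. In particular φ(5) = −32 (right piece), and solving −6x − 10 = −32 on the left piece gives x = 11/3 < 5.
So φ(11/3) = φ(5) with 11/3 ≠ 5, and φ is not injective. This x = 11/3 is the requested value below 5.

11/3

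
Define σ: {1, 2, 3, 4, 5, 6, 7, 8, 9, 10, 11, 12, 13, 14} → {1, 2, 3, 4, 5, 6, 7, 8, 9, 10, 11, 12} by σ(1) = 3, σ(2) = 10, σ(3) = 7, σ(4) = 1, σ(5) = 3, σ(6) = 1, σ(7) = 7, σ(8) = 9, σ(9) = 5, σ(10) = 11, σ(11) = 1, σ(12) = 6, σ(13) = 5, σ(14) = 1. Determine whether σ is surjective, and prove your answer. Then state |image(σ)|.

8

No element maps to 2, so σ is not surjective.
The image of σ is {1, 3, 5, 6, 7, 9, 10, 11}, which has 8 elements.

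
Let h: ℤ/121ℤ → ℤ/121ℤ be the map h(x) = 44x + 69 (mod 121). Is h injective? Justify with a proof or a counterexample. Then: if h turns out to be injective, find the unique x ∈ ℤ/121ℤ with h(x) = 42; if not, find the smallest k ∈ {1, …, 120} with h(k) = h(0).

11

Recall that h is injective if h(u) = h(v) implies u = v.
We have gcd(44, 121) = 11 > 1. Taking u = 0 and v = 11: h(0) = 69 and h(11) = 44·11 + 69 = 553 ≡ 69 (mod 121).
So h(0) = h(11) while 0 ≠ 11, so h is not injective.
Since h is not injective, we find the least positive k with h(k) = h(0): this means 44k ≡ 0 (mod 121), i.e. 121 ∣ 44k. Since gcd(44, 121) = 11, dividing through by 11 this holds exactly when 11 ∣ 4k, and as gcd(4, 11) = 1, exactly when 11 ∣ k.
The smallest positive such k is 11.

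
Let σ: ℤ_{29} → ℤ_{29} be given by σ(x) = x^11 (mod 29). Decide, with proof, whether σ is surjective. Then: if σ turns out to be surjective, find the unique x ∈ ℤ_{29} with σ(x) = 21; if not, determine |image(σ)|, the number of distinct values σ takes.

15

Since 29 is prime, the nonzero elements of ℤ_{29} form a cyclic group of order 28.
As gcd(11, 28) = 1, raising to the 11th power is a bijection on this group: if a^11 ≡ b^11 then (ab^{−1})^11 = 1, and the only element of order dividing gcd(11, 28) = 1 is 1, so a = b.
With σ(0) = 0 this makes σ injective on all of ℤ_{29}, hence bijective (finite equal-size domain and codomain). In particular σ is surjective.
Since σ is surjective, we find the preimage of 21. The inverse of x ↦ x^11 on (ℤ_{29})^× is x ↦ x^23, because 11·23 = 253 = 9·28 + 1 ≡ 1 (mod 28) and x^{28} = 1 for x ≠ 0 (Fermat). So σ⁻¹(21) = 21^23 mod 29.
Repeated squaring mod 29: 21^1 ≡ 21, 21^2 ≡ 21² = 441 ≡ 6, 21^4 ≡ 6² = 36 ≡ 7, 21^8 ≡ 7² = 49 ≡ 20, 21^16 ≡ 20² = 400 ≡ 23. Since 23 = 16 + 4 + 2 + 1, 21^23 ≡ 23·7·6·21: 23·7 = 161 ≡ 16, then 16·6 = 96 ≡ 9, then 9·21 = 189 ≡ 15. So 21^23 ≡ 15 (mod 29).
Hence σ⁻¹(21) = 15.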